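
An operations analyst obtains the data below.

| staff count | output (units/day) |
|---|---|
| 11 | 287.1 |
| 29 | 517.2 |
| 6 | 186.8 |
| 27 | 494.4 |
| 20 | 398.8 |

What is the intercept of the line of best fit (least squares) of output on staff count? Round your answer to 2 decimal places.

116.75

n = 5, Σx = 93, Σy = 1884.3, Σxy = 40602.5, Σx² = 2127
Sxx = Σx² − (Σx)²/n = 2127 − 1729.8 = 397.2
Sxy = Σxy − (Σx)(Σy)/n = 40602.5 − 35047.98 = 5554.52
b = Sxy/Sxx = 5554.52/397.2 = 13.984189
a = ȳ − b·x̄ = 376.86 − 13.984189·18.6 = 116.754079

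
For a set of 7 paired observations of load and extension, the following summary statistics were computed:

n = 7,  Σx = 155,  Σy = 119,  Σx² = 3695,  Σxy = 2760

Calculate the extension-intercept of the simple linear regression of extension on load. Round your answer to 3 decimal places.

6.470

Sxx = Σx² − (Σx)²/n = 3695 − 3432.142857 = 262.857143
Sxy = Σxy − (Σx)(Σy)/n = 2760 − 2635 = 125
b = Sxy/Sxx = 125/262.857143 = 0.475543
a = ȳ − b·x̄ = 17 − 0.475543·22.142857 = 6.470109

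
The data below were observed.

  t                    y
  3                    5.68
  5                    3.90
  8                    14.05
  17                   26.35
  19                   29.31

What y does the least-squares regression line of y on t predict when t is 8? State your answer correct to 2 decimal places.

n = 5, Σx = 52, Σy = 79.29, Σxy = 1153.78, Σx² = 748
Sxx = Σx² − (Σx)²/n = 748 − 540.8 = 207.2
Sxy = Σxy − (Σx)(Σy)/n = 1153.78 − 824.616 = 329.164
b = Sxy/Sxx = 329.164/207.2 = 1.588629
a = ȳ − b·x̄ = 15.858 − 1.588629·10.4 = -0.663745
ŷ(8) = a + b·8 = -0.663745 + 1.588629·8 = 12.045290

12.05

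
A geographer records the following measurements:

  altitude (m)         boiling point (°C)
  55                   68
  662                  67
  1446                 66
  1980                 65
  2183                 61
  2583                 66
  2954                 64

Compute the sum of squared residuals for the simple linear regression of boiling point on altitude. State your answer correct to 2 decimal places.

n = 7, Σx = 11863, Σy = 457, Σxy = 764927, Σx² = 26616079, Σy² = 29867
Sxx = Σx² − (Σx)²/n = 26616079 − 20104395.571429 = 6511683.428571
Sxy = Σxy − (Σx)(Σy)/n = 764927 − 774484.428571 = -9557.428571
Syy = Σy² − (Σy)²/n = 29867 − 29835.571429 = 31.428571
b = Sxy/Sxx = -9557.428571/6511683.428571 = -0.001468
SSE = Syy − b·Sxy = 31.428571 − (-0.001468)·(-9557.428571) = 17.400795

17.40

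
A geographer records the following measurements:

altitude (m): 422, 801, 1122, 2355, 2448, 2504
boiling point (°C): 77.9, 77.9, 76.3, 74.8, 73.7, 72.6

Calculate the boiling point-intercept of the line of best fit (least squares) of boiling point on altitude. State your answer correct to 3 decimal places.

79.151

n = 6, Σx = 9652, Σy = 453.2, Σxy = 719242.3, Σx² = 19887314
Sxx = Σx² − (Σx)²/n = 19887314 − 15526850.666667 = 4360463.333333
Sxy = Σxy − (Σx)(Σy)/n = 719242.3 − 729047.733333 = -9805.433333
b = Sxy/Sxx = -9805.433333/4360463.333333 = -0.002249
a = ȳ − b·x̄ = 75.533333 − (-0.002249)·1608.666667 = 79.150764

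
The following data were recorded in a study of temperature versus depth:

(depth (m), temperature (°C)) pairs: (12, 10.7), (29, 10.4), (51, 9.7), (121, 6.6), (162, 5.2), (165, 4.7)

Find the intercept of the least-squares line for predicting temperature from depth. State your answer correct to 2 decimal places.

n = 6, Σx = 540, Σy = 47.3, Σxy = 3341.2, Σx² = 71696
Sxx = Σx² − (Σx)²/n = 71696 − 48600 = 23096
Sxy = Σxy − (Σx)(Σy)/n = 3341.2 − 4257 = -915.8
b = Sxy/Sxx = -915.8/23096 = -0.039652
a = ȳ − b·x̄ = 7.883333 − (-0.039652)·90 = 11.452003

11.45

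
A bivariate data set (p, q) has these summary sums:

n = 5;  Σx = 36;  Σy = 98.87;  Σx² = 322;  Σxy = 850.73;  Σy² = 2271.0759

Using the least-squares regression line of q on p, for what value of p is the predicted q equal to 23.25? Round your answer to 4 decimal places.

8.7720

Sxx = Σx² − (Σx)²/n = 322 − 259.2 = 62.8
Sxy = Σxy − (Σx)(Σy)/n = 850.73 − 711.864 = 138.866
b = Sxy/Sxx = 138.866/62.8 = 2.211242
a = ȳ − b·x̄ = 19.774 − 2.211242·7.2 = 3.853057
Set a + b·x = 23.25: x = (23.25 − 3.853057) / 2.211242 = 8.771967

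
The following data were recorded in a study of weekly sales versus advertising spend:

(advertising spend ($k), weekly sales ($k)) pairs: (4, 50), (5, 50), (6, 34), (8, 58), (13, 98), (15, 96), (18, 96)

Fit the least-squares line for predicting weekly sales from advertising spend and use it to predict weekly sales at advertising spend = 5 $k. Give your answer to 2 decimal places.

46.89

n = 7, Σx = 69, Σy = 482, Σxy = 5560, Σx² = 859
Sxx = Σx² − (Σx)²/n = 859 − 680.142857 = 178.857143
Sxy = Σxy − (Σx)(Σy)/n = 5560 − 4751.142857 = 808.857143
b = Sxy/Sxx = 808.857143/178.857143 = 4.522364
a = ȳ − b·x̄ = 68.857143 − 4.522364·9.857143 = 24.279553
ŷ(5) = a + b·5 = 24.279553 + 4.522364·5 = 46.891374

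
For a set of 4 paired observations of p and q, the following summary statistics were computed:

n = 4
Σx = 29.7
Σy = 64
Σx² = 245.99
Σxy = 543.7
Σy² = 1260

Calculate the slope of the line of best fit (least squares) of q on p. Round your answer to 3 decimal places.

2.690

Sxx = Σx² − (Σx)²/n = 245.99 − 220.5225 = 25.4675
Sxy = Σxy − (Σx)(Σy)/n = 543.7 − 475.2 = 68.5
b = Sxy/Sxx = 68.5/25.4675 = 2.689703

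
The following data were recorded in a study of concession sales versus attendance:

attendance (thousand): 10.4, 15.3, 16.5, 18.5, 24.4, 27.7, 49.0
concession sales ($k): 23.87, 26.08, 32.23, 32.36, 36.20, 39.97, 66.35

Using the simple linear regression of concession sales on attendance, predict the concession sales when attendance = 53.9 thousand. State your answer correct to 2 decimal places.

n = 7, Σx = 161.8, Σy = 257.06, Σxy = 7019.326, Σx² = 4720.4
Sxx = Σx² − (Σx)²/n = 4720.4 − 3739.891429 = 980.508571
Sxy = Σxy − (Σx)(Σy)/n = 7019.326 − 5941.758286 = 1077.567714
b = Sxy/Sxx = 1077.567714/980.508571 = 1.098989
a = ȳ − b·x̄ = 36.722857 − 1.098989·23.114286 = 11.320521
ŷ(53.9) = a + b·53.9 = 11.320521 + 1.098989·53.9 = 70.556005

70.56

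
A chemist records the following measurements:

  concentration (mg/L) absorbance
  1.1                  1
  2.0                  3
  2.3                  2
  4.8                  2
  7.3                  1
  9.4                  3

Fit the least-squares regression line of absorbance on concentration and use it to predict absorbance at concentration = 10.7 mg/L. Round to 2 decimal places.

n = 6, Σx = 26.9, Σy = 12, Σxy = 56.8, Σx² = 175.19
Sxx = Σx² − (Σx)²/n = 175.19 − 120.601667 = 54.588333
Sxy = Σxy − (Σx)(Σy)/n = 56.8 − 53.8 = 3
b = Sxy/Sxx = 3/54.588333 = 0.054957
a = ȳ − b·x̄ = 2 − 0.054957·4.483333 = 1.753610
ŷ(10.7) = a + b·10.7 = 1.753610 + 0.054957·10.7 = 2.341648

2.34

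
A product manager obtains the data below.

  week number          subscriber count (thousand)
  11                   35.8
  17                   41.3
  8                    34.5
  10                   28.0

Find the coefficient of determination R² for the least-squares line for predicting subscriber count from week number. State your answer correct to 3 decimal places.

0.537

n = 4, Σx = 46, Σy = 139.6, Σxy = 1651.9, Σx² = 574, Σy² = 4961.58
Sxx = Σx² − (Σx)²/n = 574 − 529 = 45
Sxy = Σxy − (Σx)(Σy)/n = 1651.9 − 1605.4 = 46.5
Syy = Σy² − (Σy)²/n = 4961.58 − 4872.04 = 89.54
R² = Sxy²/(Sxx·Syy) = (46.5)²/(45·89.54) = 0.536632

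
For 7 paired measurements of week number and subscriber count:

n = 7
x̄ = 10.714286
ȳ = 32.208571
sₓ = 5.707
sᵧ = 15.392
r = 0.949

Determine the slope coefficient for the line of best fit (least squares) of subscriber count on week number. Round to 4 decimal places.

b = r · sᵧ/sₓ = 0.949 · 15.392/5.707 = 2.559490

2.5595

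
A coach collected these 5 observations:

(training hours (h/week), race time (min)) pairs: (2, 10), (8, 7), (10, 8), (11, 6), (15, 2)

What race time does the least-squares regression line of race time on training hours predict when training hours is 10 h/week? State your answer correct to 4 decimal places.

n = 5, Σx = 46, Σy = 33, Σxy = 252, Σx² = 514
Sxx = Σx² − (Σx)²/n = 514 − 423.2 = 90.8
Sxy = Σxy − (Σx)(Σy)/n = 252 − 303.6 = -51.6
b = Sxy/Sxx = -51.6/90.8 = -0.568282
a = ȳ − b·x̄ = 6.6 − (-0.568282)·9.2 = 11.828194
ŷ(10) = a + b·10 = 11.828194 + (-0.568282)·10 = 6.145374

6.1454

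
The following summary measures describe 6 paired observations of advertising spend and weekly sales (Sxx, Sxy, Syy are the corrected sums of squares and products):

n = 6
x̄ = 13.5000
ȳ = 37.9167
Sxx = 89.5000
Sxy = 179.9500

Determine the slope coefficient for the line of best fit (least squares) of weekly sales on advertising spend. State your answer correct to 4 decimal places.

b = Sxy/Sxx = 179.95/89.5 = 2.010615

2.0106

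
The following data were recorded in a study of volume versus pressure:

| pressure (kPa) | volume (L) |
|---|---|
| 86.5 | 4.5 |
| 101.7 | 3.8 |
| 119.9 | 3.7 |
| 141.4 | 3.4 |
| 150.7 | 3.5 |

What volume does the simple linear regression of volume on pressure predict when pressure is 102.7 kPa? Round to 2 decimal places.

4.03

n = 5, Σx = 600.2, Σy = 18.9, Σxy = 2227.55, Σx² = 74905.6
Sxx = Σx² − (Σx)²/n = 74905.6 − 72048.008 = 2857.592
Sxy = Σxy − (Σx)(Σy)/n = 2227.55 − 2268.756 = -41.206
b = Sxy/Sxx = -41.206/2857.592 = -0.014420
a = ȳ − b·x̄ = 3.78 − (-0.014420)·120.04 = 5.510957
ŷ(102.7) = a + b·102.7 = 5.510957 + (-0.014420)·102.7 = 4.030040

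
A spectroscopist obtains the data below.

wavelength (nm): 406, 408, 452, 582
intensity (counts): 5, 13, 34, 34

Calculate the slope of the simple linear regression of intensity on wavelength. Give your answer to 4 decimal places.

n = 4, Σx = 1848, Σy = 86, Σxy = 42490, Σx² = 874328
Sxx = Σx² − (Σx)²/n = 874328 − 853776 = 20552
Sxy = Σxy − (Σx)(Σy)/n = 42490 − 39732 = 2758
b = Sxy/Sxx = 2758/20552 = 0.134196

0.1342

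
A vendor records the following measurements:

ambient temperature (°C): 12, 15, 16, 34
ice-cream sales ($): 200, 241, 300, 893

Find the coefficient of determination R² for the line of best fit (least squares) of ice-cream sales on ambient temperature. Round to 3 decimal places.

0.995

n = 4, Σx = 77, Σy = 1634, Σxy = 41177, Σx² = 1781, Σy² = 985530
Sxx = Σx² − (Σx)²/n = 1781 − 1482.25 = 298.75
Sxy = Σxy − (Σx)(Σy)/n = 41177 − 31454.5 = 9722.5
Syy = Σy² − (Σy)²/n = 985530 − 667489 = 318041
R² = Sxy²/(Sxx·Syy) = (9722.5)²/(298.75·318041) = 0.994867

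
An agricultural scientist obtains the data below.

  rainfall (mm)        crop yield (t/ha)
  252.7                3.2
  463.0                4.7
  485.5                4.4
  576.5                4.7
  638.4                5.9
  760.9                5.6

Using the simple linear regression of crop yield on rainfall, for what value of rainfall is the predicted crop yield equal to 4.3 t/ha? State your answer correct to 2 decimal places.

441.19

n = 6, Σx = 3177, Σy = 28.5, Σxy = 15858.09, Σx² = 1832812.16
Sxx = Σx² − (Σx)²/n = 1832812.16 − 1682221.5 = 150590.66
Sxy = Σxy − (Σx)(Σy)/n = 15858.09 − 15090.75 = 767.34
b = Sxy/Sxx = 767.34/150590.66 = 0.005096
a = ȳ − b·x̄ = 4.75 − 0.005096·529.5 = 2.051914
Set a + b·x = 4.3: x = (4.3 − 2.051914) / 0.005096 = 441.187392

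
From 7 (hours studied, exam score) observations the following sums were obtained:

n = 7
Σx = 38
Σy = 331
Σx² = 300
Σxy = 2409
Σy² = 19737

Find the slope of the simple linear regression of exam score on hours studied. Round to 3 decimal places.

6.532

Sxx = Σx² − (Σx)²/n = 300 − 206.285714 = 93.714286
Sxy = Σxy − (Σx)(Σy)/n = 2409 − 1796.857143 = 612.142857
b = Sxy/Sxx = 612.142857/93.714286 = 6.532012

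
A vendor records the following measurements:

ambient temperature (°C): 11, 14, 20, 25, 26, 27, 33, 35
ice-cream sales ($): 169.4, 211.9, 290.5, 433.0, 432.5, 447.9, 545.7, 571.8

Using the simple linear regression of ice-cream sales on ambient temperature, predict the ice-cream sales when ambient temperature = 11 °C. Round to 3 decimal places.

162.984

n = 8, Σx = 191, Σy = 3102.7, Σxy = 82824.4, Σx² = 5061
Sxx = Σx² − (Σx)²/n = 5061 − 4560.125 = 500.875
Sxy = Σxy − (Σx)(Σy)/n = 82824.4 − 74076.9625 = 8747.4375
b = Sxy/Sxx = 8747.4375/500.875 = 17.464312
a = ȳ − b·x̄ = 387.8375 − 17.464312·23.875 = -29.122960
ŷ(11) = a + b·11 = -29.122960 + 17.464312·11 = 162.984477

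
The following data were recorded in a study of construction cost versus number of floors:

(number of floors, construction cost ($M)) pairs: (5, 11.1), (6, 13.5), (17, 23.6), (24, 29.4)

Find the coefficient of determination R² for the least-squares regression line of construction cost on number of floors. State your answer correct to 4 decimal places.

0.9938

n = 4, Σx = 52, Σy = 77.6, Σxy = 1243.3, Σx² = 926, Σy² = 1726.78
Sxx = Σx² − (Σx)²/n = 926 − 676 = 250
Sxy = Σxy − (Σx)(Σy)/n = 1243.3 − 1008.8 = 234.5
Syy = Σy² − (Σy)²/n = 1726.78 − 1505.44 = 221.34
R² = Sxy²/(Sxx·Syy) = (234.5)²/(250·221.34) = 0.993770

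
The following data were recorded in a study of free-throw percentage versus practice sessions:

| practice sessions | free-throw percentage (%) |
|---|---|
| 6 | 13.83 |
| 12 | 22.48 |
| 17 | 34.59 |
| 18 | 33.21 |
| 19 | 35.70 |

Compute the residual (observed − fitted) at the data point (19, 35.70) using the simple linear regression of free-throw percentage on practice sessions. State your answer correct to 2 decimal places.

-0.25

n = 5, Σx = 72, Σy = 139.81, Σxy = 2216.85, Σx² = 1154
Sxx = Σx² − (Σx)²/n = 1154 − 1036.8 = 117.2
Sxy = Σxy − (Σx)(Σy)/n = 2216.85 − 2013.264 = 203.586
b = Sxy/Sxx = 203.586/117.2 = 1.737082
a = ȳ − b·x̄ = 27.962 − 1.737082·14.4 = 2.948020
ŷ(19) = 2.948020 + 1.737082·19 = 35.952577
residual = y − ŷ = 35.70 − 35.952577 = -0.252577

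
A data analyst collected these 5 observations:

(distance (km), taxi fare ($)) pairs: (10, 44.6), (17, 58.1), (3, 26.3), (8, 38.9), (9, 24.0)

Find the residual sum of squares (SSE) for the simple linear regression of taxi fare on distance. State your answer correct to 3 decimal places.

230.472

n = 5, Σx = 47, Σy = 191.9, Σxy = 2039.8, Σx² = 543, Σy² = 8145.67
Sxx = Σx² − (Σx)²/n = 543 − 441.8 = 101.2
Sxy = Σxy − (Σx)(Σy)/n = 2039.8 − 1803.86 = 235.94
Syy = Σy² − (Σy)²/n = 8145.67 − 7365.122 = 780.548
b = Sxy/Sxx = 235.94/101.2 = 2.331423
SSE = Syy − b·Sxy = 780.548 − 2.331423·235.94 = 230.472075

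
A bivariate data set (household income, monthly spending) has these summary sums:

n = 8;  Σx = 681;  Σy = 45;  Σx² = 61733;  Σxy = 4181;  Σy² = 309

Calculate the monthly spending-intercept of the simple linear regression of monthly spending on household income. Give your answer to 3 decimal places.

Sxx = Σx² − (Σx)²/n = 61733 − 57970.125 = 3762.875
Sxy = Σxy − (Σx)(Σy)/n = 4181 − 3830.625 = 350.375
b = Sxy/Sxx = 350.375/3762.875 = 0.093114
a = ȳ − b·x̄ = 5.625 − 0.093114·85.125 = -2.301299

-2.301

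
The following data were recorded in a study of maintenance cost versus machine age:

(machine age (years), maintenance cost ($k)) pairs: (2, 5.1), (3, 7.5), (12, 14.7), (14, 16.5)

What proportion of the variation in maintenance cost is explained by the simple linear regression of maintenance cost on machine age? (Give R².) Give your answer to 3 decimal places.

0.987

n = 4, Σx = 31, Σy = 43.8, Σxy = 440.1, Σx² = 353, Σy² = 570.6
Sxx = Σx² − (Σx)²/n = 353 − 240.25 = 112.75
Sxy = Σxy − (Σx)(Σy)/n = 440.1 − 339.45 = 100.65
Syy = Σy² − (Σy)²/n = 570.6 − 479.61 = 90.99
R² = Sxy²/(Sxx·Syy) = (100.65)²/(112.75·90.99) = 0.987455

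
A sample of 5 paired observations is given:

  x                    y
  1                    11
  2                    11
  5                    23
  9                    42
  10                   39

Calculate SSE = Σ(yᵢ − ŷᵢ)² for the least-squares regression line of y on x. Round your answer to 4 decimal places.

n = 5, Σx = 27, Σy = 126, Σxy = 916, Σx² = 211, Σy² = 4056
Sxx = Σx² − (Σx)²/n = 211 − 145.8 = 65.2
Sxy = Σxy − (Σx)(Σy)/n = 916 − 680.4 = 235.6
Syy = Σy² − (Σy)²/n = 4056 − 3175.2 = 880.8
b = Sxy/Sxx = 235.6/65.2 = 3.613497
SSE = Syy − b·Sxy = 880.8 − 3.613497·235.6 = 29.460123

29.4601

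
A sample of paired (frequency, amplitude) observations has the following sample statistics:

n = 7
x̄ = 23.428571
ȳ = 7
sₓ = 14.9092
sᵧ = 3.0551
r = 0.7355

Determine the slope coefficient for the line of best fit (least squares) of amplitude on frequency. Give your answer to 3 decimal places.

b = r · sᵧ/sₓ = 0.7355 · 3.0551/14.9092 = 0.150714

0.151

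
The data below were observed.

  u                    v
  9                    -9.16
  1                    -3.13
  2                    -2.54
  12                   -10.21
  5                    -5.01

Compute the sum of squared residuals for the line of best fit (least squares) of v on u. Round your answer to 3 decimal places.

n = 5, Σx = 29, Σy = -30.05, Σxy = -238.22, Σx² = 255, Σy² = 229.4983
Sxx = Σx² − (Σx)²/n = 255 − 168.2 = 86.8
Sxy = Σxy − (Σx)(Σy)/n = -238.22 − (-174.29) = -63.93
Syy = Σy² − (Σy)²/n = 229.4983 − 180.6005 = 48.8978
b = Sxy/Sxx = -63.93/86.8 = -0.736521
SSE = Syy − b·Sxy = 48.8978 − (-0.736521)·(-63.93) = 1.812029

1.812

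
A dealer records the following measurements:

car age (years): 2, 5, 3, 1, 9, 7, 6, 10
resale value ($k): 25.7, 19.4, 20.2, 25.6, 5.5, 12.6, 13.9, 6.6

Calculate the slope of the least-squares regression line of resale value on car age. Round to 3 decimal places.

n = 8, Σx = 43, Σy = 129.5, Σxy = 521.7, Σx² = 305
Sxx = Σx² − (Σx)²/n = 305 − 231.125 = 73.875
Sxy = Σxy − (Σx)(Σy)/n = 521.7 − 696.0625 = -174.3625
b = Sxy/Sxx = -174.3625/73.875 = -2.360237

-2.360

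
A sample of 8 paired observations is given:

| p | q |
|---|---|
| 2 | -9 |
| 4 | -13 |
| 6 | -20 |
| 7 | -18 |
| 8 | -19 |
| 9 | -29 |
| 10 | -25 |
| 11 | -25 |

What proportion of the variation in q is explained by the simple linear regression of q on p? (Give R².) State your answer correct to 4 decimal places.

n = 8, Σx = 57, Σy = -158, Σxy = -1254, Σx² = 471, Σy² = 3426
Sxx = Σx² − (Σx)²/n = 471 − 406.125 = 64.875
Sxy = Σxy − (Σx)(Σy)/n = -1254 − (-1125.75) = -128.25
Syy = Σy² − (Σy)²/n = 3426 − 3120.5 = 305.5
R² = Sxy²/(Sxx·Syy) = (-128.25)²/(64.875·305.5) = 0.829901

0.8299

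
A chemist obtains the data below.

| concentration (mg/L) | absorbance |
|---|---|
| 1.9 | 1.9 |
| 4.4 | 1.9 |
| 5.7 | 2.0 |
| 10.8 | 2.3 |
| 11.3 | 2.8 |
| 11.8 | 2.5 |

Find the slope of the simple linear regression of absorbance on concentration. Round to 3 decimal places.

n = 6, Σx = 45.9, Σy = 13.4, Σxy = 109.35, Σx² = 439.03
Sxx = Σx² − (Σx)²/n = 439.03 − 351.135 = 87.895
Sxy = Σxy − (Σx)(Σy)/n = 109.35 − 102.51 = 6.84
b = Sxy/Sxx = 6.84/87.895 = 0.077820

0.078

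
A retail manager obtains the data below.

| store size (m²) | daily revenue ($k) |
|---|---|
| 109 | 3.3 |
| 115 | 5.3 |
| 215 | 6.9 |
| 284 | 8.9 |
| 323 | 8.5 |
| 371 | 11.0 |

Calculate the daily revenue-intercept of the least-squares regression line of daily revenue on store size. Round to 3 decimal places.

1.586

n = 6, Σx = 1417, Σy = 43.9, Σxy = 11806.8, Σx² = 393957
Sxx = Σx² − (Σx)²/n = 393957 − 334648.166667 = 59308.833333
Sxy = Σxy − (Σx)(Σy)/n = 11806.8 − 10367.716667 = 1439.083333
b = Sxy/Sxx = 1439.083333/59308.833333 = 0.024264
a = ȳ − b·x̄ = 7.316667 − 0.024264·236.166667 = 1.586264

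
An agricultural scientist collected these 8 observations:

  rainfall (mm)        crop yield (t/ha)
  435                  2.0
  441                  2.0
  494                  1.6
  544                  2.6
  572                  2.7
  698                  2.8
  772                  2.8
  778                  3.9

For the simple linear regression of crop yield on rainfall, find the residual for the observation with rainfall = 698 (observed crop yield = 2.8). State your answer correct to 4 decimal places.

-0.1964

n = 8, Σx = 4734, Σy = 20.4, Σxy = 12651.4, Σx² = 2939334
Sxx = Σx² − (Σx)²/n = 2939334 − 2801344.5 = 137989.5
Sxy = Σxy − (Σx)(Σy)/n = 12651.4 − 12071.7 = 579.7
b = Sxy/Sxx = 579.7/137989.5 = 0.004201
a = ȳ − b·x̄ = 2.55 − 0.004201·591.75 = 0.064032
ŷ(698) = 0.064032 + 0.004201·698 = 2.996361
residual = y − ŷ = 2.8 − 2.996361 = -0.196361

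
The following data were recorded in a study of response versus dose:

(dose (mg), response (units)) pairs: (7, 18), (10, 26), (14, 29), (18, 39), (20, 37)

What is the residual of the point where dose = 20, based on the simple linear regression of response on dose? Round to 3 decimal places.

n = 5, Σx = 69, Σy = 149, Σxy = 2234, Σx² = 1069
Sxx = Σx² − (Σx)²/n = 1069 − 952.2 = 116.8
Sxy = Σxy − (Σx)(Σy)/n = 2234 − 2056.2 = 177.8
b = Sxy/Sxx = 177.8/116.8 = 1.522260
a = ȳ − b·x̄ = 29.8 − 1.522260·13.8 = 8.792808
ŷ(20) = 8.792808 + 1.522260·20 = 39.238014
residual = y − ŷ = 37 − 39.238014 = -2.238014

-2.238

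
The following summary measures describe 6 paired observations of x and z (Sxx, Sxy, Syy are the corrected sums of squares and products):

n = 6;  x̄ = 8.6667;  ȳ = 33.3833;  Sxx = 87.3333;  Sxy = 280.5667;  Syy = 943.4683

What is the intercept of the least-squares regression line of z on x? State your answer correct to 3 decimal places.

5.541

b = Sxy/Sxx = 280.5667/87.3333 = 3.212597
a = ȳ − b·x̄ = 33.3833 − 3.212597·8.6667 = 5.540685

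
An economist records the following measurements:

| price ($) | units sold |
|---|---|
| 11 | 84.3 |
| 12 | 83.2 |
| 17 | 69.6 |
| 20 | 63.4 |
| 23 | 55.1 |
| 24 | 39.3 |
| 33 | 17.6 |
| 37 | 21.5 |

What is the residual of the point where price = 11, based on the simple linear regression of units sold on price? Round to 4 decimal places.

-0.2872

n = 8, Σx = 177, Σy = 434, Σxy = 7963.7, Σx² = 4517
Sxx = Σx² − (Σx)²/n = 4517 − 3916.125 = 600.875
Sxy = Σxy − (Σx)(Σy)/n = 7963.7 − 9602.25 = -1638.55
b = Sxy/Sxx = -1638.55/600.875 = -2.726940
a = ȳ − b·x̄ = 54.25 − (-2.726940)·22.125 = 114.583545
ŷ(11) = 114.583545 + (-2.726940)·11 = 84.587206
residual = y − ŷ = 84.3 − 84.587206 = -0.287206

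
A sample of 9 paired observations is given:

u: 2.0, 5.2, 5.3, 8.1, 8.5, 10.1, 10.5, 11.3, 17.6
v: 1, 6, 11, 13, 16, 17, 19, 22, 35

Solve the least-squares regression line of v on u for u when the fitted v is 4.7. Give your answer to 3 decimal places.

n = 9, Σx = 78.6, Σy = 140, Σxy = 1568.6, Σx² = 846.7
Sxx = Σx² − (Σx)²/n = 846.7 − 686.44 = 160.26
Sxy = Σxy − (Σx)(Σy)/n = 1568.6 − 1222.666667 = 345.933333
b = Sxy/Sxx = 345.933333/160.26 = 2.158576
a = ȳ − b·x̄ = 15.555556 − 2.158576·8.733333 = -3.296005
Set a + b·x = 4.7: x = (4.7 − (-3.296005)) / 2.158576 = 3.704297

3.704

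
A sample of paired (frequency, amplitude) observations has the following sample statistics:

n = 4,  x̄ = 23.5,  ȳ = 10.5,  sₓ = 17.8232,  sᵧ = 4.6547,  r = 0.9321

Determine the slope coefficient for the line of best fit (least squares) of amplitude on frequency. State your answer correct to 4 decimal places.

0.2434

b = r · sᵧ/sₓ = 0.9321 · 4.6547/17.8232 = 0.243427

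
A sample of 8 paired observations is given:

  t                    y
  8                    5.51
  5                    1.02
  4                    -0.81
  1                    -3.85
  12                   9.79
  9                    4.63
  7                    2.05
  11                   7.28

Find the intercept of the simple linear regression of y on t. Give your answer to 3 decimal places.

-5.293

n = 8, Σx = 57, Σy = 25.62, Σxy = 295.67, Σx² = 501
Sxx = Σx² − (Σx)²/n = 501 − 406.125 = 94.875
Sxy = Σxy − (Σx)(Σy)/n = 295.67 − 182.5425 = 113.1275
b = Sxy/Sxx = 113.1275/94.875 = 1.192385
a = ȳ − b·x̄ = 3.2025 − 1.192385·7.125 = -5.293241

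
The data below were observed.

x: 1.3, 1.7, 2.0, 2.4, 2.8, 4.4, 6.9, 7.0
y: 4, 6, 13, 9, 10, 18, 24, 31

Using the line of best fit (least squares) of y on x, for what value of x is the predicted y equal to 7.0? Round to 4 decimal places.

n = 8, Σx = 28.5, Σy = 115, Σxy = 552.8, Σx² = 138.15
Sxx = Σx² − (Σx)²/n = 138.15 − 101.53125 = 36.61875
Sxy = Σxy − (Σx)(Σy)/n = 552.8 − 409.6875 = 143.1125
b = Sxy/Sxx = 143.1125/36.61875 = 3.908175
a = ȳ − b·x̄ = 14.375 − 3.908175·3.5625 = 0.452125
Set a + b·x = 7.0: x = (7.0 − 0.452125) / 3.908175 = 1.675430

1.6754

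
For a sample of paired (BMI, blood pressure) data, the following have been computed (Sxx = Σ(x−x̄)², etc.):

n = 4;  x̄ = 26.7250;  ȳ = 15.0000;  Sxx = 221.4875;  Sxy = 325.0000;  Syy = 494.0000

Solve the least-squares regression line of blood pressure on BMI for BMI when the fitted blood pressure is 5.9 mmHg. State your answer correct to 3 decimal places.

b = Sxy/Sxx = 325/221.4875 = 1.467351
a = ȳ − b·x̄ = 15 − 1.467351·26.725 = -24.214967
Set a + b·x = 5.9: x = (5.9 − (-24.214967)) / 1.467351 = 20.52335

20.523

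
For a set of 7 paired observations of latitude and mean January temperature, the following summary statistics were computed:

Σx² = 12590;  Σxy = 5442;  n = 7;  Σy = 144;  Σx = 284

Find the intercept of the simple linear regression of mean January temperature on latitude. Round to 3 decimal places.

Sxx = Σx² − (Σx)²/n = 12590 − 11522.285714 = 1067.714286
Sxy = Σxy − (Σx)(Σy)/n = 5442 − 5842.285714 = -400.285714
b = Sxy/Sxx = -400.285714/1067.714286 = -0.374900
a = ȳ − b·x̄ = 20.571429 − (-0.374900)·40.571429 = 35.781643

35.782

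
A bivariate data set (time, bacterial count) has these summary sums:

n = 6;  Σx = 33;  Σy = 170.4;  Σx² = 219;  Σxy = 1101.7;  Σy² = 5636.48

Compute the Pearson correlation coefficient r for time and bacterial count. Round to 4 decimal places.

Sxx = Σx² − (Σx)²/n = 219 − 181.5 = 37.5
Sxy = Σxy − (Σx)(Σy)/n = 1101.7 − 937.2 = 164.5
Syy = Σy² − (Σy)²/n = 5636.48 − 4839.36 = 797.12
r = Sxy/√(Sxx·Syy) = 164.5/√(29892) = 164.5/172.893031 = 0.951455

0.9515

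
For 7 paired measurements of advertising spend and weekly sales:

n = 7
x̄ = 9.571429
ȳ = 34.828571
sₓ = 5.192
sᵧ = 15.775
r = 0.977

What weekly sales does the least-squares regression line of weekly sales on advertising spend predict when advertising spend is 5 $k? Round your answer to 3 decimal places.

21.259

b = r · sᵧ/sₓ = 0.977 · 15.775/5.192 = 2.968447
a = ȳ − b·x̄ = 34.828571 − 2.968447·9.571429 = 6.416295
ŷ(5) = a + b·5 = 6.416295 + 2.968447·5 = 21.258528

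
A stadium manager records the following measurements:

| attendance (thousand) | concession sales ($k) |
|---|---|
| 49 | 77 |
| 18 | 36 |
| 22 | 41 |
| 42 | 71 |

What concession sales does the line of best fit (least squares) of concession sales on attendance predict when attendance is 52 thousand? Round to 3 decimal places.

n = 4, Σx = 131, Σy = 225, Σxy = 8305, Σx² = 4973
Sxx = Σx² − (Σx)²/n = 4973 − 4290.25 = 682.75
Sxy = Σxy − (Σx)(Σy)/n = 8305 − 7368.75 = 936.25
b = Sxy/Sxx = 936.25/682.75 = 1.371293
a = ȳ − b·x̄ = 56.25 − 1.371293·32.75 = 11.340168
ŷ(52) = a + b·52 = 11.340168 + 1.371293·52 = 82.647382

82.647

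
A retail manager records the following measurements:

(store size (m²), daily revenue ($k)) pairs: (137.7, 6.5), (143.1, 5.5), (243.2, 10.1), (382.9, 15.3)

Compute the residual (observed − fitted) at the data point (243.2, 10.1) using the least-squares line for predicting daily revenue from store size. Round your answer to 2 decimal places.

n = 4, Σx = 906.9, Σy = 37.4, Σxy = 9996.79, Σx² = 245197.55
Sxx = Σx² − (Σx)²/n = 245197.55 − 205616.9025 = 39580.6475
Sxy = Σxy − (Σx)(Σy)/n = 9996.79 − 8479.515 = 1517.275
b = Sxy/Sxx = 1517.275/39580.6475 = 0.038334
a = ȳ − b·x̄ = 9.35 − 0.038334·226.725 = 0.658779
ŷ(243.2) = 0.658779 + 0.038334·243.2 = 9.981549
residual = y − ŷ = 10.1 − 9.981549 = 0.118451

0.12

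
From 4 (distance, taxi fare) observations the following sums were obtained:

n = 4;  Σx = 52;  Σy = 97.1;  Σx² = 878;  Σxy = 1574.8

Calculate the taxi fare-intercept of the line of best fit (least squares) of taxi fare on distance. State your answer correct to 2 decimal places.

Sxx = Σx² − (Σx)²/n = 878 − 676 = 202
Sxy = Σxy − (Σx)(Σy)/n = 1574.8 − 1262.3 = 312.5
b = Sxy/Sxx = 312.5/202 = 1.547030
a = ȳ − b·x̄ = 24.275 − 1.547030·13 = 4.163614

4.16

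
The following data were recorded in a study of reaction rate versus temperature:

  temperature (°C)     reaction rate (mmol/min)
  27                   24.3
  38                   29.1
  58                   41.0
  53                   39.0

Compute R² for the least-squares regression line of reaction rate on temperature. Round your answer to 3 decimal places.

n = 4, Σx = 176, Σy = 133.4, Σxy = 6206.9, Σx² = 8346, Σy² = 4639.3
Sxx = Σx² − (Σx)²/n = 8346 − 7744 = 602
Sxy = Σxy − (Σx)(Σy)/n = 6206.9 − 5869.6 = 337.3
Syy = Σy² − (Σy)²/n = 4639.3 − 4448.89 = 190.41
R² = Sxy²/(Sxx·Syy) = (337.3)²/(602·190.41) = 0.992536

0.993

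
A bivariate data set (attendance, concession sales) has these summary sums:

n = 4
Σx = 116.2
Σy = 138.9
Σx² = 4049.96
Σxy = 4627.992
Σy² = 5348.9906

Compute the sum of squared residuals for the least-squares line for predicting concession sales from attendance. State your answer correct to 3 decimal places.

4.318

Sxx = Σx² − (Σx)²/n = 4049.96 − 3375.61 = 674.35
Sxy = Σxy − (Σx)(Σy)/n = 4627.992 − 4035.045 = 592.947
Syy = Σy² − (Σy)²/n = 5348.9906 − 4823.3025 = 525.6881
b = Sxy/Sxx = 592.947/674.35 = 0.879287
SSE = Syy − b·Sxy = 525.6881 − 0.879287·592.947 = 4.317677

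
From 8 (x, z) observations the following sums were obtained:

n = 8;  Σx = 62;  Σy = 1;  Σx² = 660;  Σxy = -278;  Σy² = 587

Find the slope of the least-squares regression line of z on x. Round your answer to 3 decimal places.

-1.592

Sxx = Σx² − (Σx)²/n = 660 − 480.5 = 179.5
Sxy = Σxy − (Σx)(Σy)/n = -278 − 7.75 = -285.75
b = Sxy/Sxx = -285.75/179.5 = -1.591922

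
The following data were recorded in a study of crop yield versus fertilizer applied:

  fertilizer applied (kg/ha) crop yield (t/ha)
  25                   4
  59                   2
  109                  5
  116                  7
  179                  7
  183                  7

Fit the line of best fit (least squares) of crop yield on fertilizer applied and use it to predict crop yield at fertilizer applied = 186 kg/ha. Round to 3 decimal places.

n = 6, Σx = 671, Σy = 32, Σxy = 4109, Σx² = 94973
Sxx = Σx² − (Σx)²/n = 94973 − 75040.166667 = 19932.833333
Sxy = Σxy − (Σx)(Σy)/n = 4109 − 3578.666667 = 530.333333
b = Sxy/Sxx = 530.333333/19932.833333 = 0.026606
a = ȳ − b·x̄ = 5.333333 − 0.026606·111.833333 = 2.357894
ŷ(186) = a + b·186 = 2.357894 + 0.026606·186 = 7.306613

7.307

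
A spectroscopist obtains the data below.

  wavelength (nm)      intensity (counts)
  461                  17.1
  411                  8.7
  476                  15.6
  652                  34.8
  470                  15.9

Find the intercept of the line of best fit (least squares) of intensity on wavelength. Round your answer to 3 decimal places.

n = 5, Σx = 2470, Σy = 92.1, Σxy = 49047, Σx² = 1254022
Sxx = Σx² − (Σx)²/n = 1254022 − 1220180 = 33842
Sxy = Σxy − (Σx)(Σy)/n = 49047 − 45497.4 = 3549.6
b = Sxy/Sxx = 3549.6/33842 = 0.104887
a = ȳ − b·x̄ = 18.42 − 0.104887·494 = -33.394384

-33.394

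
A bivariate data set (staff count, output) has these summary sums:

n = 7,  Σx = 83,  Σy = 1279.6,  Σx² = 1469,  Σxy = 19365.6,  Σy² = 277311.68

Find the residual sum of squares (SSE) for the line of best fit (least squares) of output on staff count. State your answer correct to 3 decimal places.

Sxx = Σx² − (Σx)²/n = 1469 − 984.142857 = 484.857143
Sxy = Σxy − (Σx)(Σy)/n = 19365.6 − 15172.4 = 4193.2
Syy = Σy² − (Σy)²/n = 277311.68 − 233910.88 = 43400.8
b = Sxy/Sxx = 4193.2/484.857143 = 8.648321
SSE = Syy − b·Sxy = 43400.8 − 8.648321·4193.2 = 7136.662204

7136.662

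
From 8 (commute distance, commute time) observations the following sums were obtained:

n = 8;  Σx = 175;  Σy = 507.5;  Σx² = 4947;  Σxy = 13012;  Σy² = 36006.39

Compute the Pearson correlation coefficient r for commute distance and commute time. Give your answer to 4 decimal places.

0.9251

Sxx = Σx² − (Σx)²/n = 4947 − 3828.125 = 1118.875
Sxy = Σxy − (Σx)(Σy)/n = 13012 − 11101.5625 = 1910.4375
Syy = Σy² − (Σy)²/n = 36006.39 − 32194.53125 = 3811.85875
r = Sxy/√(Sxx·Syy) = 1910.4375/√(4264993.458906) = 1910.4375/2065.186059 = 0.925068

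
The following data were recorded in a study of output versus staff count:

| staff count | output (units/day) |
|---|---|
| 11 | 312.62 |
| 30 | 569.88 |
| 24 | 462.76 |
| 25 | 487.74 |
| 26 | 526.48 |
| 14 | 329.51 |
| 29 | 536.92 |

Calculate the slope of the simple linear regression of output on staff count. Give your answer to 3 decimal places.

n = 7, Σx = 159, Σy = 3225.91, Σxy = 77707.26, Σx² = 3935
Sxx = Σx² − (Σx)²/n = 3935 − 3611.571429 = 323.428571
Sxy = Σxy − (Σx)(Σy)/n = 77707.26 − 73274.241429 = 4433.018571
b = Sxy/Sxx = 4433.018571/323.428571 = 13.706330

13.706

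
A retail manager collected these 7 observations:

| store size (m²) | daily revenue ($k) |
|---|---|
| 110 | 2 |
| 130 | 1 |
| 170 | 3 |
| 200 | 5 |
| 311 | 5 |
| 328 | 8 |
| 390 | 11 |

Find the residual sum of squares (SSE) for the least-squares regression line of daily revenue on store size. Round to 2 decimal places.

9.45

n = 7, Σx = 1639, Σy = 35, Σxy = 10329, Σx² = 454305, Σy² = 249
Sxx = Σx² − (Σx)²/n = 454305 − 383760.142857 = 70544.857143
Sxy = Σxy − (Σx)(Σy)/n = 10329 − 8195 = 2134
Syy = Σy² − (Σy)²/n = 249 − 175 = 74
b = Sxy/Sxx = 2134/70544.857143 = 0.030250
SSE = Syy − b·Sxy = 74 − 0.030250·2134 = 9.445953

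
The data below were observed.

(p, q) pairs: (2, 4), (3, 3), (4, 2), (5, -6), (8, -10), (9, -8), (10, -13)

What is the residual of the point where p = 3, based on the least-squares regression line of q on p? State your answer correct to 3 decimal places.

1.029

n = 7, Σx = 41, Σy = -28, Σxy = -287, Σx² = 299
Sxx = Σx² − (Σx)²/n = 299 − 240.142857 = 58.857143
Sxy = Σxy − (Σx)(Σy)/n = -287 − (-164) = -123
b = Sxy/Sxx = -123/58.857143 = -2.089806
a = ȳ − b·x̄ = -4 − (-2.089806)·5.857143 = 8.240291
ŷ(3) = 8.240291 + (-2.089806)·3 = 1.970874
residual = y − ŷ = 3 − 1.970874 = 1.029126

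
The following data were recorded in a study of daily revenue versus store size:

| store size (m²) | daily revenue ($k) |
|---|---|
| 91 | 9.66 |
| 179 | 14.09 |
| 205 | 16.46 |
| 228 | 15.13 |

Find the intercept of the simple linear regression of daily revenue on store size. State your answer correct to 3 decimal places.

n = 4, Σx = 703, Σy = 55.34, Σxy = 10225.11, Σx² = 134331
Sxx = Σx² − (Σx)²/n = 134331 − 123552.25 = 10778.75
Sxy = Σxy − (Σx)(Σy)/n = 10225.11 − 9726.005 = 499.105
b = Sxy/Sxx = 499.105/10778.75 = 0.046305
a = ȳ − b·x̄ = 13.835 − 0.046305·175.75 = 5.696978

5.697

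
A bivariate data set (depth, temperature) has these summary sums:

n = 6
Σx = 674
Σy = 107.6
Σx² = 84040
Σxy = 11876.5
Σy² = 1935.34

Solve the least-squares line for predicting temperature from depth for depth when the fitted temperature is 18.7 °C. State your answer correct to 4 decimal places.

Sxx = Σx² − (Σx)²/n = 84040 − 75712.666667 = 8327.333333
Sxy = Σxy − (Σx)(Σy)/n = 11876.5 − 12087.066667 = -210.566667
b = Sxy/Sxx = -210.566667/8327.333333 = -0.025286
a = ȳ − b·x̄ = 17.933333 − (-0.025286)·112.333333 = 20.773817
Set a + b·x = 18.7: x = (18.7 − 20.773817) / (-0.025286) = 82.013772

82.0138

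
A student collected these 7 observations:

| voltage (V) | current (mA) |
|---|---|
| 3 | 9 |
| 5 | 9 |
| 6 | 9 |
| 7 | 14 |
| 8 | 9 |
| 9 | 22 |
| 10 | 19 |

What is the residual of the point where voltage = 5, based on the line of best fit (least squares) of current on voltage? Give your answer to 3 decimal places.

n = 7, Σx = 48, Σy = 91, Σxy = 684, Σx² = 364
Sxx = Σx² − (Σx)²/n = 364 − 329.142857 = 34.857143
Sxy = Σxy − (Σx)(Σy)/n = 684 − 624 = 60
b = Sxy/Sxx = 60/34.857143 = 1.721311
a = ȳ − b·x̄ = 13 − 1.721311·6.857143 = 1.196721
ŷ(5) = 1.196721 + 1.721311·5 = 9.803279
residual = y − ŷ = 9 − 9.803279 = -0.803279

-0.803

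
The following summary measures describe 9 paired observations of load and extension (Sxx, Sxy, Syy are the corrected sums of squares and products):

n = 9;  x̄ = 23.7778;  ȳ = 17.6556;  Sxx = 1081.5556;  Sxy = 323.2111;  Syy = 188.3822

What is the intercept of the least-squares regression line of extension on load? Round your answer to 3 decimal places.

b = Sxy/Sxx = 323.2111/1081.5556 = 0.298839
a = ȳ − b·x̄ = 17.6556 − 0.298839·23.7778 = 10.549864

10.550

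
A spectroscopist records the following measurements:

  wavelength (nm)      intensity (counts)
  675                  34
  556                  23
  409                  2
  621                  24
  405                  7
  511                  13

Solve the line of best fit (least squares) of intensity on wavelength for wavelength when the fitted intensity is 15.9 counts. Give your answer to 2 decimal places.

n = 6, Σx = 3177, Σy = 103, Σxy = 60938, Σx² = 1742829
Sxx = Σx² − (Σx)²/n = 1742829 − 1682221.5 = 60607.5
Sxy = Σxy − (Σx)(Σy)/n = 60938 − 54538.5 = 6399.5
b = Sxy/Sxx = 6399.5/60607.5 = 0.105589
a = ȳ − b·x̄ = 17.166667 − 0.105589·529.5 = -38.742837
Set a + b·x = 15.9: x = (15.9 − (-38.742837)) / 0.105589 = 517.503828

517.50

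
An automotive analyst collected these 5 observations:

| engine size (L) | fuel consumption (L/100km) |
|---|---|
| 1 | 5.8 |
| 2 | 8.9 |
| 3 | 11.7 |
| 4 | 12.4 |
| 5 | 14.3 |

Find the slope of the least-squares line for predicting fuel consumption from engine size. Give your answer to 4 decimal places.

2.0500

n = 5, Σx = 15, Σy = 53.1, Σxy = 179.8, Σx² = 55
Sxx = Σx² − (Σx)²/n = 55 − 45 = 10
Sxy = Σxy − (Σx)(Σy)/n = 179.8 − 159.3 = 20.5
b = Sxy/Sxx = 20.5/10 = 2.05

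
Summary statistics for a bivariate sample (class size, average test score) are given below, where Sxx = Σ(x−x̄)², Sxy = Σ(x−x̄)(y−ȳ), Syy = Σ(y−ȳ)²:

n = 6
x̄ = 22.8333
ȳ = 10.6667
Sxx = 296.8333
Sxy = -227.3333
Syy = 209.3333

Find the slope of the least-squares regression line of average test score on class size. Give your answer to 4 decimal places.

-0.7659

b = Sxy/Sxx = -227.3333/296.8333 = -0.765862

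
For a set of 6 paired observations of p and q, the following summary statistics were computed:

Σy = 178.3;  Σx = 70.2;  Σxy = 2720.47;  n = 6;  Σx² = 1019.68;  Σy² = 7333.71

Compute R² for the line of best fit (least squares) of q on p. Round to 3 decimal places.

0.997

Sxx = Σx² − (Σx)²/n = 1019.68 − 821.34 = 198.34
Sxy = Σxy − (Σx)(Σy)/n = 2720.47 − 2086.11 = 634.36
Syy = Σy² − (Σy)²/n = 7333.71 − 5298.481667 = 2035.228333
R² = Sxy²/(Sxx·Syy) = (634.36)²/(198.34·2035.228333) = 0.996892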